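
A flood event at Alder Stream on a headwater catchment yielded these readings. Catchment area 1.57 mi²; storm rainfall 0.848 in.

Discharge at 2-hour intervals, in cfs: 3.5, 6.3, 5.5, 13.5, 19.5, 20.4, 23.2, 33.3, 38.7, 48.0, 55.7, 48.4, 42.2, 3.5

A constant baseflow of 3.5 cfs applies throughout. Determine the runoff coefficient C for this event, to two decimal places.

C ≈ 0.73

ΣQ_DR = 312.7 cfs; V = ΣQ_DR·Δt = 2.251 × 10^6 ft³.
Runoff depth d = V / A = 0.6173 in.
C = d / P = 0.6173 / 0.848 = 0.73.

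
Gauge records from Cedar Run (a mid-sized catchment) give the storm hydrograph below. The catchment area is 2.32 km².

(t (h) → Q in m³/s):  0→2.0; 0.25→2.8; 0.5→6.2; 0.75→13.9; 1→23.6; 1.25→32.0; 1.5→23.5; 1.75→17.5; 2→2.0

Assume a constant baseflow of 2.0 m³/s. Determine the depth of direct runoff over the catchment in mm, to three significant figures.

Direct runoff: 0.0, 0.8, 4.2, 11.9, 21.6, 30.0, 21.5, 15.5, 0.0 m³/s; ΣQ_DR = 105.5 m³/s.
V = ΣQ_DR · Δt = 105.5 × 900 s = 94950 m³.
Over A = 2.32 km², depth = V / A = 40.9 mm.

d ≈ 40.9 mm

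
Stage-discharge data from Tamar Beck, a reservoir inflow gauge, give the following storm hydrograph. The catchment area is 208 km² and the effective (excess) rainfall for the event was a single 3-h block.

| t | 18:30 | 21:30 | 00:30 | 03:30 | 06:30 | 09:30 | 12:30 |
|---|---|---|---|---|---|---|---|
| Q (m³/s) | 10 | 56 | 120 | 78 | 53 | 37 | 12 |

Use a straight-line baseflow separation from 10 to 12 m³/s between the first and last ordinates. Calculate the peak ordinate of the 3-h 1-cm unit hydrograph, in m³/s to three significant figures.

Direct runoff: 0.00, 45.67, 109.33, 67.00, 41.67, 25.33, 0.00 m³/s; ΣQ_DR = 289.0 m³/s, peak = 109.33 m³/s.
Runoff depth d = ΣQ_DR·Δt / A = 289.0 × 10800 / (208 km²) = 15.01 mm.
The 1-cm UH is the DRH scaled by (10 mm)/d, so U_p = 109.33 × 10/15.01 = 72.9 m³/s.

U_p ≈ 72.9 m³/s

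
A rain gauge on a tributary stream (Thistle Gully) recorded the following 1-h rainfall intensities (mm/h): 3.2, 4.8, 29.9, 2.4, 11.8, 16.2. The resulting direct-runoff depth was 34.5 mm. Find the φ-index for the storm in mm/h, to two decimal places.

φ ≈ 7.80 mm/h

Only the 3 blocks with intensity above φ contribute runoff: 29.9, 11.8, 16.2 mm/h.
Σ(I−φ)·Δt = d  ⇒  (29.9+11.8+16.2 − 3φ)·1 = 34.5
φ = (57.90 − 34.5/1) / 3 = 7.80 mm/h.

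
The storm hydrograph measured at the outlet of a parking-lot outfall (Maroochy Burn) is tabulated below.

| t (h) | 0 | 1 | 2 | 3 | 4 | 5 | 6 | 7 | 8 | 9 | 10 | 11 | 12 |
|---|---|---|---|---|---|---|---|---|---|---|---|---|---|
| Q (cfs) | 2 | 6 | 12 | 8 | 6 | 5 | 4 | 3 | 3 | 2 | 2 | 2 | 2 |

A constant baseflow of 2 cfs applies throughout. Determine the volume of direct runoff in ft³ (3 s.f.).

Direct-runoff ordinates (Q − Q_b): 0.0, 4.0, 10.0, 6.0, 4.0, 3.0, 2.0, 1.0, 1.0, 0.0, 0.0, 0.0, 0.0 cfs.
ΣQ_DR = 31.00 cfs.
With Δt = 1 h = 3600 s, V = ΣQ_DR · Δt = 31.00 × 3600 = 1.12 × 10^5 ft³.

V ≈ 1.12 × 10^5 ft³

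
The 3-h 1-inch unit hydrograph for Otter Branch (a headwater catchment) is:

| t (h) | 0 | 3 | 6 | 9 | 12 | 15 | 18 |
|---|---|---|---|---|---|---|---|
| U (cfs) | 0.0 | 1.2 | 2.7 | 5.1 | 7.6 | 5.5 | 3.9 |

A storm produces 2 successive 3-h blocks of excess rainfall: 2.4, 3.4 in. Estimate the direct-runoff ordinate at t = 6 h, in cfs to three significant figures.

Q ≈ 10.6 cfs

By discrete convolution, Q_j = Σ (P_i / 1 in) · U_{j−i}.
At t = 6 h (j=2): Q = (2.4/1)·2.7 + (3.4/1)·1.2 = 10.6 cfs.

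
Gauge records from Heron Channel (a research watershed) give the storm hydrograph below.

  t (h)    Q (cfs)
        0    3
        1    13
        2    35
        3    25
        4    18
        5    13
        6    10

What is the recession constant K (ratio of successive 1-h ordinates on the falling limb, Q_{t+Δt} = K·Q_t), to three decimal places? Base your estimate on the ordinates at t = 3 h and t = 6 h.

Using the recession-limb readings at t = 3 h and t = 6 h: Q falls from 25 to 10 cfs over 3 intervals.
K = (Q₂/Q₁)^(1/3) = (10/25)^(1/3) = 0.737.

K ≈ 0.737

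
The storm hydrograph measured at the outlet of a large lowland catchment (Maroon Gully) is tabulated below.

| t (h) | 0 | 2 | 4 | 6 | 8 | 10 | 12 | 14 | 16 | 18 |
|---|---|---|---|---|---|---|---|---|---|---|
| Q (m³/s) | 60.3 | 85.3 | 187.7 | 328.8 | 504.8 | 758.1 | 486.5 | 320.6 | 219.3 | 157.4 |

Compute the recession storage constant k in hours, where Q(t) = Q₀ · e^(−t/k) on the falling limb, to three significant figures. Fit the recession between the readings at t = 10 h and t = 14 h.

On the falling limb, Q drops from 758.1 to 320.6 m³/s between t = 10 h and t = 14 h (Δt = 4 h).
k = −Δt / ln(Q₂/Q₁) = −4 / ln(320.6/758.1) = 4.65 h.

k ≈ 4.65 h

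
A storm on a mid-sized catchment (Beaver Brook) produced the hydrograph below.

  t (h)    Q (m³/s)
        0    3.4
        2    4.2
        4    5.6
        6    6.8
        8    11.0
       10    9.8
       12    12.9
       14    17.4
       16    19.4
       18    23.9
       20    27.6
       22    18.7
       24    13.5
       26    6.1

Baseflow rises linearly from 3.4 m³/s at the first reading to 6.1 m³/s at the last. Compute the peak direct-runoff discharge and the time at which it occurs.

Subtracting baseflow gives direct-runoff ordinates: 0.00, 0.59, 1.78, 2.78, 6.77, 5.36, 8.25, 12.55, 14.34, 18.63, 22.12, 13.02, 7.61, 0.00 m³/s.
The maximum is 22.12 m³/s, occurring at the reading for t = 20 h.

Q_p = 22.12 m³/s at t = 20 h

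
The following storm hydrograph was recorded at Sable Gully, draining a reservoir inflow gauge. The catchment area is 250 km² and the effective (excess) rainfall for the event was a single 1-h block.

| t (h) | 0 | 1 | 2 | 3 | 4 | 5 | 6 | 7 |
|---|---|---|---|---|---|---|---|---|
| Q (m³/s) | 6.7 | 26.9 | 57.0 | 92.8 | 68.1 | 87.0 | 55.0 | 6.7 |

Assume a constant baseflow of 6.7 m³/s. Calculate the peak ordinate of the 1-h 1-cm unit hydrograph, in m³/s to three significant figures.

U_p ≈ 173 m³/s

Direct runoff: 0.0, 20.2, 50.3, 86.1, 61.4, 80.3, 48.3, 0.0 m³/s; ΣQ_DR = 346.6 m³/s, peak = 86.1 m³/s.
Runoff depth d = ΣQ_DR·Δt / A = 346.6 × 3600 / (250 km²) = 4.991 mm.
The 1-cm UH is the DRH scaled by (10 mm)/d, so U_p = 86.1 × 10/4.991 = 173 m³/s.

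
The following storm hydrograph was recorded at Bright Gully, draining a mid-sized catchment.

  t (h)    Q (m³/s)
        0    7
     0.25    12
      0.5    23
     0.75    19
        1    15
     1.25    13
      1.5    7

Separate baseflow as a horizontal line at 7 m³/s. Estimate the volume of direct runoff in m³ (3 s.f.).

V ≈ 42300 m³

Direct-runoff ordinates (Q − Q_b): 0.0, 5.0, 16.0, 12.0, 8.0, 6.0, 0.0 m³/s.
ΣQ_DR = 47.00 m³/s.
With Δt = 0.25 h = 900 s, V = ΣQ_DR · Δt = 47.00 × 900 = 42300 m³.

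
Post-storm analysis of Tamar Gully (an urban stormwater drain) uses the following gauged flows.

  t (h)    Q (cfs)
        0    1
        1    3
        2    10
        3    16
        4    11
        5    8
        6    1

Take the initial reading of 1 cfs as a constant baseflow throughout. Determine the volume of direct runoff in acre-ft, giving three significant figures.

V ≈ 3.55 acre-ft

Direct-runoff ordinates (Q − Q_b): 0.0, 2.0, 9.0, 15.0, 10.0, 7.0, 0.0 cfs.
ΣQ_DR = 43.00 cfs.
With Δt = 1 h = 3600 s, V = ΣQ_DR · Δt = 43.00 × 3600 = 1.55 × 10^5 ft³ = 3.55 acre-ft.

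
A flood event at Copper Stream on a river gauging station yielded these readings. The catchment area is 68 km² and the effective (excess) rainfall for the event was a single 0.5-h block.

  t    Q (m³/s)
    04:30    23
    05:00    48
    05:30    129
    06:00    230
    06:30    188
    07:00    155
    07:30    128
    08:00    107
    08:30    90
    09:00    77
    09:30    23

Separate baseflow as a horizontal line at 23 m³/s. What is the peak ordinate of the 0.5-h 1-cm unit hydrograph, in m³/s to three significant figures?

Direct runoff: 0.0, 25.0, 106.0, 207.0, 165.0, 132.0, 105.0, 84.0, 67.0, 54.0, 0.0 m³/s; ΣQ_DR = 945.0 m³/s, peak = 207.0 m³/s.
Runoff depth d = ΣQ_DR·Δt / A = 945.0 × 1800 / (68 km²) = 25.01 mm.
The 1-cm UH is the DRH scaled by (10 mm)/d, so U_p = 207.0 × 10/25.01 = 82.8 m³/s.

U_p ≈ 82.8 m³/s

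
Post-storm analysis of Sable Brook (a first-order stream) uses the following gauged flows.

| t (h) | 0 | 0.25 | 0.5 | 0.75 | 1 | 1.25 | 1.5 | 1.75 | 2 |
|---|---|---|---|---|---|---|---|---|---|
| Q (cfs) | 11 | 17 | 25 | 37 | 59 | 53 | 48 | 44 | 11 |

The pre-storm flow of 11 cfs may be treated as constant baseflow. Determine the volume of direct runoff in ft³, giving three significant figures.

V ≈ 1.85 × 10^5 ft³

Direct-runoff ordinates (Q − Q_b): 0.0, 6.0, 14.0, 26.0, 48.0, 42.0, 37.0, 33.0, 0.0 cfs.
ΣQ_DR = 206.0 cfs.
With Δt = 0.25 h = 900 s, V = ΣQ_DR · Δt = 206.0 × 900 = 1.85 × 10^5 ft³.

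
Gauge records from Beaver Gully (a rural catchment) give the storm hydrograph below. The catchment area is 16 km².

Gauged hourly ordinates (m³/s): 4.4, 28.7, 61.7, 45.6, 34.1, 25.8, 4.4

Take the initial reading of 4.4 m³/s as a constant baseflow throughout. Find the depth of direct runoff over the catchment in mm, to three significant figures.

d ≈ 39.1 mm

Direct runoff: 0.0, 24.3, 57.3, 41.2, 29.7, 21.4, 0.0 m³/s; ΣQ_DR = 173.9 m³/s.
V = ΣQ_DR · Δt = 173.9 × 3600 s = 6.260 × 10^5 m³.
Over A = 16 km², depth = V / A = 39.1 mm.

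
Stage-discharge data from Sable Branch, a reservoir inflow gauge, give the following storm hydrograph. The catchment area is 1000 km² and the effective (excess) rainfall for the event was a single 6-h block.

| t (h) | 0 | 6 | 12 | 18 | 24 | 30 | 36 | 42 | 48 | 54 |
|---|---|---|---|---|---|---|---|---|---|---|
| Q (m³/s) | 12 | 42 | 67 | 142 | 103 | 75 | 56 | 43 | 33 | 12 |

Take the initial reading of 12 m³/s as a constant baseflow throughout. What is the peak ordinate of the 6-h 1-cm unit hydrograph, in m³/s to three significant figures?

U_p ≈ 129 m³/s

Direct runoff: 0.0, 30.0, 55.0, 130.0, 91.0, 63.0, 44.0, 31.0, 21.0, 0.0 m³/s; ΣQ_DR = 465.0 m³/s, peak = 130.0 m³/s.
Runoff depth d = ΣQ_DR·Δt / A = 465.0 × 21600 / (1000 km²) = 10.04 mm.
The 1-cm UH is the DRH scaled by (10 mm)/d, so U_p = 130.0 × 10/10.04 = 129 m³/s.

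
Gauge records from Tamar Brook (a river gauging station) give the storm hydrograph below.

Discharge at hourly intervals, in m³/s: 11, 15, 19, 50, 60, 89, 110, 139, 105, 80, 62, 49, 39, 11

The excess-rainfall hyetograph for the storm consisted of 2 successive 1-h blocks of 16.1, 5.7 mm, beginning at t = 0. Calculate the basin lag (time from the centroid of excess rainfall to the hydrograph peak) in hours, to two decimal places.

t_L ≈ 6.24 h

Centroid of excess rainfall: t_c = Σ P_i·t̄_i / ΣP_i = 0.7615 h (block centres at 0.5, 1.5 h).
Hydrograph peak occurs at t = 7 h, so basin lag t_L = 7 − 0.7615 = 6.24 h.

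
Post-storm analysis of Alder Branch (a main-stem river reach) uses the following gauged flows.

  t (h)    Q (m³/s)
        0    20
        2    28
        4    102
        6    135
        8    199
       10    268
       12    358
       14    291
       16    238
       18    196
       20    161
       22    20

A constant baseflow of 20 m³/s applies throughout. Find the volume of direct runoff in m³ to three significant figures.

Direct-runoff ordinates (Q − Q_b): 0.0, 8.0, 82.0, 115.0, 179.0, 248.0, 338.0, 271.0, 218.0, 176.0, 141.0, 0.0 m³/s.
ΣQ_DR = 1776 m³/s.
With Δt = 2 h = 7200 s, V = ΣQ_DR · Δt = 1776 × 7200 = 1.28 × 10^7 m³.

V ≈ 1.28 × 10^7 m³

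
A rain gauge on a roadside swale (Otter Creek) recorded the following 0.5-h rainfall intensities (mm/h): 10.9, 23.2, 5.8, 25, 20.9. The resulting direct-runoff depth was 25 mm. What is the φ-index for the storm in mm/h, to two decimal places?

φ ≈ 7.50 mm/h

Only the 4 blocks with intensity above φ contribute runoff: 10.9, 23.2, 25, 20.9 mm/h.
Σ(I−φ)·Δt = d  ⇒  (10.9+23.2+25+20.9 − 4φ)·0.5 = 25
φ = (80.00 − 25/0.5) / 4 = 7.50 mm/h.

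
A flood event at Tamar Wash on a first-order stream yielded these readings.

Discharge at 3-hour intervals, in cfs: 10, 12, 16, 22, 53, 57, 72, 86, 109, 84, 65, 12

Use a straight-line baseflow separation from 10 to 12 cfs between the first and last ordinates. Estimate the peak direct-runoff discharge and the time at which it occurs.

Subtracting baseflow gives direct-runoff ordinates: 0.00, 1.82, 5.64, 11.45, 42.27, 46.09, 60.91, 74.73, 97.55, 72.36, 53.18, 0.00 cfs.
The maximum is 97.55 cfs, occurring at the reading for t = 24 h.

Q_p = 97.55 cfs at t = 24 h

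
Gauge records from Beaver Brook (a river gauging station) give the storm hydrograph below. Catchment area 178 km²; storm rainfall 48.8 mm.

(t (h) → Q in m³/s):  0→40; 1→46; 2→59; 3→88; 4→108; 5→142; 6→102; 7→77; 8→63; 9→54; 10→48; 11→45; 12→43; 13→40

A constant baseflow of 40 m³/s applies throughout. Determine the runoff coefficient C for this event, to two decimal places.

C ≈ 0.16

ΣQ_DR = 395.0 m³/s; V = ΣQ_DR·Δt = 1.422 × 10^6 m³.
Runoff depth d = V / A = 7.989 mm.
C = d / P = 7.989 / 48.8 = 0.16.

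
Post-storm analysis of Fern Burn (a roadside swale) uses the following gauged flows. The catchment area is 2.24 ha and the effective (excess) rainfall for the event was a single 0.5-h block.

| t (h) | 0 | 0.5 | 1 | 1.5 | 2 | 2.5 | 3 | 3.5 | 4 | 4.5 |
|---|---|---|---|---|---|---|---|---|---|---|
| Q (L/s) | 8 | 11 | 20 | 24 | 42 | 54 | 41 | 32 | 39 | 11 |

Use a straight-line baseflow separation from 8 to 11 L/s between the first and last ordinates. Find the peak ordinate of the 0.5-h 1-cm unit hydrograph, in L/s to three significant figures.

Direct runoff: 0.00, 2.67, 11.33, 15.00, 32.67, 44.33, 31.00, 21.67, 28.33, 0.00 L/s; ΣQ_DR = 187.0 L/s, peak = 44.33 L/s.
Runoff depth d = ΣQ_DR·Δt / A = 187.0 × 1800 / (2.24 ha) = 15.03 mm.
The 1-cm UH is the DRH scaled by (10 mm)/d, so U_p = 44.33 × 10/15.03 = 29.5 L/s.

U_p ≈ 29.5 L/s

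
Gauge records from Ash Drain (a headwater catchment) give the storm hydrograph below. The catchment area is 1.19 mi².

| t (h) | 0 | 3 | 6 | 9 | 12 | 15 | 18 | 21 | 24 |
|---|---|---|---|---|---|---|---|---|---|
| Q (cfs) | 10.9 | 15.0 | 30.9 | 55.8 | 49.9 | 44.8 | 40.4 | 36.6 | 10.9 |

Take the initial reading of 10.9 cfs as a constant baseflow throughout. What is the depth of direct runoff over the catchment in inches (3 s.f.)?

Direct runoff: 0.0, 4.1, 20.0, 44.9, 39.0, 33.9, 29.5, 25.7, 0.0 cfs; ΣQ_DR = 197.1 cfs.
V = ΣQ_DR · Δt = 197.1 × 10800 s = 2.129 × 10^6 ft³.
Over A = 1.19 mi², depth = V / A = 0.770 in.

d ≈ 0.770 in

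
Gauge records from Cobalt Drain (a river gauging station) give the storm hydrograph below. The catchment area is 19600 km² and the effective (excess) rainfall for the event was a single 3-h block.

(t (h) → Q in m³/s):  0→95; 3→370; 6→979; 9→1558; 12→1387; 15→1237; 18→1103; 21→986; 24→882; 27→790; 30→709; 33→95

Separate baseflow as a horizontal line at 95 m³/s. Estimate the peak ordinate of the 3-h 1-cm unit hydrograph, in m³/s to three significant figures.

Direct runoff: 0.0, 275.0, 884.0, 1463.0, 1292.0, 1142.0, 1008.0, 891.0, 787.0, 695.0, 614.0, 0.0 m³/s; ΣQ_DR = 9051 m³/s, peak = 1463.0 m³/s.
Runoff depth d = ΣQ_DR·Δt / A = 9051 × 10800 / (19600 km²) = 4.987 mm.
The 1-cm UH is the DRH scaled by (10 mm)/d, so U_p = 1463.0 × 10/4.987 = 2930 m³/s.

U_p ≈ 2930 m³/s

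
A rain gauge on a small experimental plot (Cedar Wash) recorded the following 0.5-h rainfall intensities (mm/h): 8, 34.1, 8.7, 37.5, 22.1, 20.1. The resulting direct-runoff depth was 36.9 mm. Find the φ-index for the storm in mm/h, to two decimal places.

Only the 4 blocks with intensity above φ contribute runoff: 34.1, 37.5, 22.1, 20.1 mm/h.
Σ(I−φ)·Δt = d  ⇒  (34.1+37.5+22.1+20.1 − 4φ)·0.5 = 36.9
φ = (113.8 − 36.9/0.5) / 4 = 10.00 mm/h.

φ ≈ 10.00 mm/h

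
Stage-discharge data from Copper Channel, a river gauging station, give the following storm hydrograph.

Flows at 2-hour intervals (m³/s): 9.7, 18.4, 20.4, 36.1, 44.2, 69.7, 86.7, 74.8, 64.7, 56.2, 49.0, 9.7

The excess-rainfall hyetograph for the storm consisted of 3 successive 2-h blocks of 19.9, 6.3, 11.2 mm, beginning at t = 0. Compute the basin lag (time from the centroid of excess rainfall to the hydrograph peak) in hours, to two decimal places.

t_L ≈ 9.47 h

Centroid of excess rainfall: t_c = Σ P_i·t̄_i / ΣP_i = 2.5348 h (block centres at 1, 3, 5 h).
Hydrograph peak occurs at t = 12 h, so basin lag t_L = 12 − 2.5348 = 9.47 h.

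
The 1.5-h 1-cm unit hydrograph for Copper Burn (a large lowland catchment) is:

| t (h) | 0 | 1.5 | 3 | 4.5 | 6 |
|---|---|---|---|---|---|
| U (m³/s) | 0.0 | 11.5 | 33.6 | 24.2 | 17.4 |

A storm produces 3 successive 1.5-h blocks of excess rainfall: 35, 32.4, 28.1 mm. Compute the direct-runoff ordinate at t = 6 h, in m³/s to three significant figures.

By discrete convolution, Q_j = Σ (P_i / 10 mm) · U_{j−i}.
At t = 6 h (j=4): Q = (35/10)·17.4 + (32.4/10)·24.2 + (28.1/10)·33.6 = 234 m³/s.

Q ≈ 234 m³/s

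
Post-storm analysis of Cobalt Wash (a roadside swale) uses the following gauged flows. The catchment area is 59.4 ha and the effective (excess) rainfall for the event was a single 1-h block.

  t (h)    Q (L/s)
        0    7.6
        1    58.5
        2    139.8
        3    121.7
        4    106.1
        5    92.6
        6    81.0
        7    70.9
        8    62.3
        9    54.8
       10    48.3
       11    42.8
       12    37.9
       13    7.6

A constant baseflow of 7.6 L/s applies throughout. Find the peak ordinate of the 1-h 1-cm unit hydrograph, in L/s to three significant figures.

U_p ≈ 264 L/s

Direct runoff: 0.0, 50.9, 132.2, 114.1, 98.5, 85.0, 73.4, 63.3, 54.7, 47.2, 40.7, 35.2, 30.3, 0.0 L/s; ΣQ_DR = 825.5 L/s, peak = 132.2 L/s.
Runoff depth d = ΣQ_DR·Δt / A = 825.5 × 3600 / (59.4 ha) = 5.003 mm.
The 1-cm UH is the DRH scaled by (10 mm)/d, so U_p = 132.2 × 10/5.003 = 264 L/s.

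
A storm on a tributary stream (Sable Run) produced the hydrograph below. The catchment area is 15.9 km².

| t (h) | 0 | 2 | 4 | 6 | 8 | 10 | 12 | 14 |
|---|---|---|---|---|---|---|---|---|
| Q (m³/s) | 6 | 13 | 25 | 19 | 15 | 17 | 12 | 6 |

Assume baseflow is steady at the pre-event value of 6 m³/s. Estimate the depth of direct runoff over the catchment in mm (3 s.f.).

Direct runoff: 0.0, 7.0, 19.0, 13.0, 9.0, 11.0, 6.0, 0.0 m³/s; ΣQ_DR = 65.00 m³/s.
V = ΣQ_DR · Δt = 65.00 × 7200 s = 4.680 × 10^5 m³.
Over A = 15.9 km², depth = V / A = 29.4 mm.

d ≈ 29.4 mm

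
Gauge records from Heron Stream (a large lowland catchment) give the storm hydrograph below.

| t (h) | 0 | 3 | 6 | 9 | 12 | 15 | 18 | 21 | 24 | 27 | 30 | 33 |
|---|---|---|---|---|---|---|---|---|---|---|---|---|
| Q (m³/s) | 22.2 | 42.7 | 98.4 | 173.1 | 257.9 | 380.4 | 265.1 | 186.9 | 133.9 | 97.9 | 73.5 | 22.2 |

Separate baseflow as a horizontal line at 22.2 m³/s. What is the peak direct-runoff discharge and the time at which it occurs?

Subtracting baseflow gives direct-runoff ordinates: 0.0, 20.5, 76.2, 150.9, 235.7, 358.2, 242.9, 164.7, 111.7, 75.7, 51.3, 0.0 m³/s.
The maximum is 358.2 m³/s, occurring at the reading for t = 15 h.

Q_p = 358.2 m³/s at t = 15 h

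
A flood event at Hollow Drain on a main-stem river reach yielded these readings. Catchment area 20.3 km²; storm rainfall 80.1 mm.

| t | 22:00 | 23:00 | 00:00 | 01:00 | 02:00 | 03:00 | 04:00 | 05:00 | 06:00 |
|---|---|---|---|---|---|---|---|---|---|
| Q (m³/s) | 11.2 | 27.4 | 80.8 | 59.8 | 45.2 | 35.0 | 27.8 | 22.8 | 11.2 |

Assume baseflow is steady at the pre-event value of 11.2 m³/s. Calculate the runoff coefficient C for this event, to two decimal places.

ΣQ_DR = 220.4 m³/s; V = ΣQ_DR·Δt = 7.934 × 10^5 m³.
Runoff depth d = V / A = 39.09 mm.
C = d / P = 39.09 / 80.1 = 0.49.

C ≈ 0.49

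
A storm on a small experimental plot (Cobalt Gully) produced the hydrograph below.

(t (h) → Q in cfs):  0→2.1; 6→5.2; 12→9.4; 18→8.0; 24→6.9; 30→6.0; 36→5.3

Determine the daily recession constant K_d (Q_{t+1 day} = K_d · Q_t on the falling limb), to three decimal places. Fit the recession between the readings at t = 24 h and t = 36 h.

K_d ≈ 0.590

Between t = 24 h and t = 36 h the flow falls from 6.9 to 5.3 cfs over 2×6 h = 12 h.
Per-interval ratio K = (5.3/6.9)^(1/2) = 0.8764; K_d = K^(24/6) = 0.590.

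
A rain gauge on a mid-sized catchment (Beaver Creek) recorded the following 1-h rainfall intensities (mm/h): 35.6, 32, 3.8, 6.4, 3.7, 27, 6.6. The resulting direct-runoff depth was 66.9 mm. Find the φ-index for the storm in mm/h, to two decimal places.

φ ≈ 9.23 mm/h

Only the 3 blocks with intensity above φ contribute runoff: 35.6, 32, 27 mm/h.
Σ(I−φ)·Δt = d  ⇒  (35.6+32+27 − 3φ)·1 = 66.9
φ = (94.60 − 66.9/1) / 3 = 9.23 mm/h.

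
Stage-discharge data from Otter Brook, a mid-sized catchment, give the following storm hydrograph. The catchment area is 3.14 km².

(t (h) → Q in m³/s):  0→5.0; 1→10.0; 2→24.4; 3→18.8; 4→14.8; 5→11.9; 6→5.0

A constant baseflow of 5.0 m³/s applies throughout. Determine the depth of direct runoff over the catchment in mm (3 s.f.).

Direct runoff: 0.0, 5.0, 19.4, 13.8, 9.8, 6.9, 0.0 m³/s; ΣQ_DR = 54.90 m³/s.
V = ΣQ_DR · Δt = 54.90 × 3600 s = 1.976 × 10^5 m³.
Over A = 3.14 km², depth = V / A = 62.9 mm.

d ≈ 62.9 mm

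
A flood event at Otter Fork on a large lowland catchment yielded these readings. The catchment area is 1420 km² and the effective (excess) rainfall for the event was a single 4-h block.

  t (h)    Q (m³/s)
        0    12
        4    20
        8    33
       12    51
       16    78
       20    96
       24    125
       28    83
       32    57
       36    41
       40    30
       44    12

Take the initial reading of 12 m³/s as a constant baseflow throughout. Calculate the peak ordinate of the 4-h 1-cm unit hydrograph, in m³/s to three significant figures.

Direct runoff: 0.0, 8.0, 21.0, 39.0, 66.0, 84.0, 113.0, 71.0, 45.0, 29.0, 18.0, 0.0 m³/s; ΣQ_DR = 494.0 m³/s, peak = 113.0 m³/s.
Runoff depth d = ΣQ_DR·Δt / A = 494.0 × 14400 / (1420 km²) = 5.010 mm.
The 1-cm UH is the DRH scaled by (10 mm)/d, so U_p = 113.0 × 10/5.010 = 226 m³/s.

U_p ≈ 226 m³/s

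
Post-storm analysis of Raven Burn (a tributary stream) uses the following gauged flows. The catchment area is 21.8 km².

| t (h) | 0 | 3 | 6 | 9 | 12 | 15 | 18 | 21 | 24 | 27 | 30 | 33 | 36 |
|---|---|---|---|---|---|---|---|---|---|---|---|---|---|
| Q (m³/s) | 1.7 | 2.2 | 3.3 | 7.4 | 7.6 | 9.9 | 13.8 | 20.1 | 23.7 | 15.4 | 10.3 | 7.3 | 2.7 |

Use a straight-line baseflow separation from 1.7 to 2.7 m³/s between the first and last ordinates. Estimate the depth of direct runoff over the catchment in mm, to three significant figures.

d ≈ 48.0 mm

Direct runoff: 0.00, 0.42, 1.43, 5.45, 5.57, 7.78, 11.60, 17.82, 21.33, 12.95, 7.77, 4.68, 0.00 m³/s; ΣQ_DR = 96.80 m³/s.
V = ΣQ_DR · Δt = 96.80 × 10800 s = 1.045 × 10^6 m³.
Over A = 21.8 km², depth = V / A = 48.0 mm.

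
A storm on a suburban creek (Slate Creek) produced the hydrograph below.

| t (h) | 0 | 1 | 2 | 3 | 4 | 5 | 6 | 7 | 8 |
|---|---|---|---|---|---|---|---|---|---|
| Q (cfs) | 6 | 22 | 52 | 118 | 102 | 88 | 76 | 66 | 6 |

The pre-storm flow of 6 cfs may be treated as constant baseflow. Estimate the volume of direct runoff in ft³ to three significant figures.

V ≈ 1.74 × 10^6 ft³

Direct-runoff ordinates (Q − Q_b): 0.0, 16.0, 46.0, 112.0, 96.0, 82.0, 70.0, 60.0, 0.0 cfs.
ΣQ_DR = 482.0 cfs.
With Δt = 1 h = 3600 s, V = ΣQ_DR · Δt = 482.0 × 3600 = 1.74 × 10^6 ft³.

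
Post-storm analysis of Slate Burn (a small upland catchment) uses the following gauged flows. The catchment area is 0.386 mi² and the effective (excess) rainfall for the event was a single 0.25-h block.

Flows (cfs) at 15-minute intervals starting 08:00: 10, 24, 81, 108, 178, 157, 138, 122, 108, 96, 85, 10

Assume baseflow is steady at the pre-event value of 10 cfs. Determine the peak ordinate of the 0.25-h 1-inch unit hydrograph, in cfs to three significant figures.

Direct runoff: 0.0, 14.0, 71.0, 98.0, 168.0, 147.0, 128.0, 112.0, 98.0, 86.0, 75.0, 0.0 cfs; ΣQ_DR = 997.0 cfs, peak = 168.0 cfs.
Runoff depth d = ΣQ_DR·Δt / A = 997.0 × 900 / (0.386 mi²) = 1.001 in.
The 1-inch UH is the DRH scaled by (1 in)/d, so U_p = 168.0 × 1/1.001 = 168 cfs.

U_p ≈ 168 cfs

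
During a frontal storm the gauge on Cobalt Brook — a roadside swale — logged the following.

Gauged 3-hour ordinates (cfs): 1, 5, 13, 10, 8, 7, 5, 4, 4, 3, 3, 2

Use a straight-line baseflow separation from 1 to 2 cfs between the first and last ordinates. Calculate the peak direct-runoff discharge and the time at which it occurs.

Q_p = 11.82 cfs at t = 6 h

Subtracting baseflow gives direct-runoff ordinates: 0.00, 3.91, 11.82, 8.73, 6.64, 5.55, 3.45, 2.36, 2.27, 1.18, 1.09, 0.00 cfs.
The maximum is 11.82 cfs, occurring at the reading for t = 6 h.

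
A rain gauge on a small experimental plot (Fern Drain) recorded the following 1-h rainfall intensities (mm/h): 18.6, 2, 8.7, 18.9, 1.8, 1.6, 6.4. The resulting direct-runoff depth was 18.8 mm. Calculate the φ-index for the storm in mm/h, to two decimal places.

φ ≈ 9.35 mm/h

Only the 2 blocks with intensity above φ contribute runoff: 18.6, 18.9 mm/h.
Σ(I−φ)·Δt = d  ⇒  (18.6+18.9 − 2φ)·1 = 18.8
φ = (37.50 − 18.8/1) / 2 = 9.35 mm/h.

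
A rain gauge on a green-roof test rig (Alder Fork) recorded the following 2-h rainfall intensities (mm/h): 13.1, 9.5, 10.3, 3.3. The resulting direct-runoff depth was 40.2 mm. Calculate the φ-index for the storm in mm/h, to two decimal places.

Only the 3 blocks with intensity above φ contribute runoff: 13.1, 9.5, 10.3 mm/h.
Σ(I−φ)·Δt = d  ⇒  (13.1+9.5+10.3 − 3φ)·2 = 40.2
φ = (32.90 − 40.2/2) / 3 = 4.27 mm/h.

φ ≈ 4.27 mm/h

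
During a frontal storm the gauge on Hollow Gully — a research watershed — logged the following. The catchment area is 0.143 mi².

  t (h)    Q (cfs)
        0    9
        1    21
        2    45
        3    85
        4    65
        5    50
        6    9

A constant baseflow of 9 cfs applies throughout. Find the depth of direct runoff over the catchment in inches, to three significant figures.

d ≈ 2.39 in

Direct runoff: 0.0, 12.0, 36.0, 76.0, 56.0, 41.0, 0.0 cfs; ΣQ_DR = 221.0 cfs.
V = ΣQ_DR · Δt = 221.0 × 3600 s = 7.956 × 10^5 ft³.
Over A = 0.143 mi², depth = V / A = 2.39 in.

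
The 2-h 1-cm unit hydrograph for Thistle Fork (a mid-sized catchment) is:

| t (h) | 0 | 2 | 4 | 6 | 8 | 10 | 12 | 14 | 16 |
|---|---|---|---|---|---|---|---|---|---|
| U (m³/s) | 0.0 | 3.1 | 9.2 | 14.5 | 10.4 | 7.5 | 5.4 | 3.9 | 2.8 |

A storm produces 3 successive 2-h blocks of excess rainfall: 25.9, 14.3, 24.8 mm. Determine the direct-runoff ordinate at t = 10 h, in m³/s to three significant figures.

Q ≈ 70.3 m³/s

By discrete convolution, Q_j = Σ (P_i / 10 mm) · U_{j−i}.
At t = 10 h (j=5): Q = (25.9/10)·7.5 + (14.3/10)·10.4 + (24.8/10)·14.5 = 70.3 m³/s.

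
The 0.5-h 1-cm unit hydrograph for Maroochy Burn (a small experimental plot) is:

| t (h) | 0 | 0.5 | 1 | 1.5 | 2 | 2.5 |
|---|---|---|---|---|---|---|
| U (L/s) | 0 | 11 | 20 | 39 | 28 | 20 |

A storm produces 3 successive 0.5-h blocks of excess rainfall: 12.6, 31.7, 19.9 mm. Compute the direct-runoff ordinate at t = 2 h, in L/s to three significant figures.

By discrete convolution, Q_j = Σ (P_i / 10 mm) · U_{j−i}.
At t = 2 h (j=4): Q = (12.6/10)·28 + (31.7/10)·39 + (19.9/10)·20 = 199 L/s.

Q ≈ 199 L/s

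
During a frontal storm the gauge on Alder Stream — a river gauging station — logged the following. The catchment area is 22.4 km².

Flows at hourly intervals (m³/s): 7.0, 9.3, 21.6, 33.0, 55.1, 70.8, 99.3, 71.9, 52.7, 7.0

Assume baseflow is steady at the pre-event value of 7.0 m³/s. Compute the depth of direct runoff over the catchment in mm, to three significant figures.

Direct runoff: 0.0, 2.3, 14.6, 26.0, 48.1, 63.8, 92.3, 64.9, 45.7, 0.0 m³/s; ΣQ_DR = 357.7 m³/s.
V = ΣQ_DR · Δt = 357.7 × 3600 s = 1.288 × 10^6 m³.
Over A = 22.4 km², depth = V / A = 57.5 mm.

d ≈ 57.5 mm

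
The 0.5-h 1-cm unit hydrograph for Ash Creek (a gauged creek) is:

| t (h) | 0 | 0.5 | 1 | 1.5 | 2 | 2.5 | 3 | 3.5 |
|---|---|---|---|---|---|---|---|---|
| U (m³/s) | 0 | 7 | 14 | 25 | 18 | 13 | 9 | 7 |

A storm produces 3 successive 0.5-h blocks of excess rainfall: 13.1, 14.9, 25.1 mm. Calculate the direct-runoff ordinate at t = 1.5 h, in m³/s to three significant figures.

By discrete convolution, Q_j = Σ (P_i / 10 mm) · U_{j−i}.
At t = 1.5 h (j=3): Q = (13.1/10)·25 + (14.9/10)·14 + (25.1/10)·7 = 71.2 m³/s.

Q ≈ 71.2 m³/s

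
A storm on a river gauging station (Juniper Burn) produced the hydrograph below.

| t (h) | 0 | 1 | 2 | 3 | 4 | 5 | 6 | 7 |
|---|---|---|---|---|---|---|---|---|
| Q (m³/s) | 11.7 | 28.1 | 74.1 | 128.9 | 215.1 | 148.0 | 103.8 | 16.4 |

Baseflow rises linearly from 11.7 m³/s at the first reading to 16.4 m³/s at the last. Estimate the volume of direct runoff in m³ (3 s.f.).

Direct-runoff ordinates (Q − Q_b): 0.00, 15.73, 61.06, 115.19, 200.71, 132.94, 88.07, 0.00 m³/s.
ΣQ_DR = 613.7 m³/s.
With Δt = 1 h = 3600 s, V = ΣQ_DR · Δt = 613.7 × 3600 = 2.21 × 10^6 m³.

V ≈ 2.21 × 10^6 m³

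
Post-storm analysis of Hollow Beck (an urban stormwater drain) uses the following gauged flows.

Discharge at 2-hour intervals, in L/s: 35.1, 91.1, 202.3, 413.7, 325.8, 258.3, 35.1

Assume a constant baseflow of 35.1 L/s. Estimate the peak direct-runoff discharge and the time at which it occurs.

Q_p = 378.6 L/s at t = 6 h

Subtracting baseflow gives direct-runoff ordinates: 0.0, 56.0, 167.2, 378.6, 290.7, 223.2, 0.0 L/s.
The maximum is 378.6 L/s, occurring at the reading for t = 6 h.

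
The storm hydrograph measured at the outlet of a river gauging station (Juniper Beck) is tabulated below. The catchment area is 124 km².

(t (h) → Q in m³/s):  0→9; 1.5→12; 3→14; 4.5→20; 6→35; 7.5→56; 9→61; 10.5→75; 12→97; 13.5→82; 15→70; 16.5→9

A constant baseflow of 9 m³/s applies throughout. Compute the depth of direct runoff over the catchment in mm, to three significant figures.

Direct runoff: 0.0, 3.0, 5.0, 11.0, 26.0, 47.0, 52.0, 66.0, 88.0, 73.0, 61.0, 0.0 m³/s; ΣQ_DR = 432.0 m³/s.
V = ΣQ_DR · Δt = 432.0 × 5400 s = 2.333 × 10^6 m³.
Over A = 124 km², depth = V / A = 18.8 mm.

d ≈ 18.8 mm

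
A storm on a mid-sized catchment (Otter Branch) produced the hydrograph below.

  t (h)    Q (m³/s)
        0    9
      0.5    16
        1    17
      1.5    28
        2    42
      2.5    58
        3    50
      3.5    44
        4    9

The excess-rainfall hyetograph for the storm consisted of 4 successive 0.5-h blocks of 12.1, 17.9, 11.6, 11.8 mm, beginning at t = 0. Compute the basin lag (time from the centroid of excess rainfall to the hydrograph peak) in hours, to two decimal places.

t_L ≈ 1.53 h

Centroid of excess rainfall: t_c = Σ P_i·t̄_i / ΣP_i = 0.9663 h (block centres at 0.25, 0.75, 1.25, 1.75 h).
Hydrograph peak occurs at t = 2.5 h, so basin lag t_L = 2.5 − 0.9663 = 1.53 h.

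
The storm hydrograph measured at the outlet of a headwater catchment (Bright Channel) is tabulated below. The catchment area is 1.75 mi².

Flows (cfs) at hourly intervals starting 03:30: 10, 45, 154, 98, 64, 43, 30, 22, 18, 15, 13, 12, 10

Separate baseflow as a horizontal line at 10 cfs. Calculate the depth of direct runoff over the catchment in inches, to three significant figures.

d ≈ 0.358 in

Direct runoff: 0.0, 35.0, 144.0, 88.0, 54.0, 33.0, 20.0, 12.0, 8.0, 5.0, 3.0, 2.0, 0.0 cfs; ΣQ_DR = 404.0 cfs.
V = ΣQ_DR · Δt = 404.0 × 3600 s = 1.454 × 10^6 ft³.
Over A = 1.75 mi², depth = V / A = 0.358 in.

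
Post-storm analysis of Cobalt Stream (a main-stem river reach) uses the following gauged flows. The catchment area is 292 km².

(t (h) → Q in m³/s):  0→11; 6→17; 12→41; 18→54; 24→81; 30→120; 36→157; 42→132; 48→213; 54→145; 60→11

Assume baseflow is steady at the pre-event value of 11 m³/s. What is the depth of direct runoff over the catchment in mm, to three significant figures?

d ≈ 63.7 mm

Direct runoff: 0.0, 6.0, 30.0, 43.0, 70.0, 109.0, 146.0, 121.0, 202.0, 134.0, 0.0 m³/s; ΣQ_DR = 861.0 m³/s.
V = ΣQ_DR · Δt = 861.0 × 21600 s = 1.860 × 10^7 m³.
Over A = 292 km², depth = V / A = 63.7 mm.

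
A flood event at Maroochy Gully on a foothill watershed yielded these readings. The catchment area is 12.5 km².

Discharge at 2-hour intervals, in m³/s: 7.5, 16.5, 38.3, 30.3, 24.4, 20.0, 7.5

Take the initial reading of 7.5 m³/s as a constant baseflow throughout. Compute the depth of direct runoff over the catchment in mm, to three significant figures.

Direct runoff: 0.0, 9.0, 30.8, 22.8, 16.9, 12.5, 0.0 m³/s; ΣQ_DR = 92.00 m³/s.
V = ΣQ_DR · Δt = 92.00 × 7200 s = 6.624 × 10^5 m³.
Over A = 12.5 km², depth = V / A = 53.0 mm.

d ≈ 53.0 mm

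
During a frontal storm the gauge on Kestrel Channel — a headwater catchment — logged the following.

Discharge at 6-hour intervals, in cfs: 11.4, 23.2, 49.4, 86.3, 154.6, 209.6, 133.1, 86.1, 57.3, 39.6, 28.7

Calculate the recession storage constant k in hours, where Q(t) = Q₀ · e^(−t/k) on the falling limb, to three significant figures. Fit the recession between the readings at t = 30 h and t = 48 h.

k ≈ 13.9 h

On the falling limb, Q drops from 209.6 to 57.3 cfs between t = 30 h and t = 48 h (Δt = 18 h).
k = −Δt / ln(Q₂/Q₁) = −18 / ln(57.3/209.6) = 13.9 h.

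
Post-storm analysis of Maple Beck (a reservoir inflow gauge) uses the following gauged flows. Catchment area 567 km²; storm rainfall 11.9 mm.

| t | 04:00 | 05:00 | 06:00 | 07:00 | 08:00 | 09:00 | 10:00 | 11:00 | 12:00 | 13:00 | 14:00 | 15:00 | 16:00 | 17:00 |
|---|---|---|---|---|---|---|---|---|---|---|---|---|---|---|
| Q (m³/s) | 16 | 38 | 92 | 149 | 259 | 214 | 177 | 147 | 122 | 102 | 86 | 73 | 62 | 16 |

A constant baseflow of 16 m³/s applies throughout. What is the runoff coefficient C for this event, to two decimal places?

C ≈ 0.71

ΣQ_DR = 1329 m³/s; V = ΣQ_DR·Δt = 4.784 × 10^6 m³.
Runoff depth d = V / A = 8.438 mm.
C = d / P = 8.438 / 11.9 = 0.71.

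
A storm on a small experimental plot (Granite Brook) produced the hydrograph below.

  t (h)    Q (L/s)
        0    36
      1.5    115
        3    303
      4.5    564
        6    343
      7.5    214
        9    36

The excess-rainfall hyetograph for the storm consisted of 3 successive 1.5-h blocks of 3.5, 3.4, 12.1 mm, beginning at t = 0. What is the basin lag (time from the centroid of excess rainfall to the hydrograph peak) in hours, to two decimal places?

t_L ≈ 1.57 h

Centroid of excess rainfall: t_c = Σ P_i·t̄_i / ΣP_i = 2.9289 h (block centres at 0.75, 2.25, 3.75 h).
Hydrograph peak occurs at t = 4.5 h, so basin lag t_L = 4.5 − 2.9289 = 1.57 h.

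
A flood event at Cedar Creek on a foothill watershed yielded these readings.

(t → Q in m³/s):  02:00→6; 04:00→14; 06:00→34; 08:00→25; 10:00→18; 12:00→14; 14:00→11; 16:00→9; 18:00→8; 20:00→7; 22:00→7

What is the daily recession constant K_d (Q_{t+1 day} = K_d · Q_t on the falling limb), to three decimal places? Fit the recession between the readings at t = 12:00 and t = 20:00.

K_d ≈ 0.125

Between t = 12:00 and t = 20:00 the flow falls from 14 to 7 m³/s over 4×2 h = 8 h.
Per-interval ratio K = (7/14)^(1/4) = 0.8409; K_d = K^(24/2) = 0.125.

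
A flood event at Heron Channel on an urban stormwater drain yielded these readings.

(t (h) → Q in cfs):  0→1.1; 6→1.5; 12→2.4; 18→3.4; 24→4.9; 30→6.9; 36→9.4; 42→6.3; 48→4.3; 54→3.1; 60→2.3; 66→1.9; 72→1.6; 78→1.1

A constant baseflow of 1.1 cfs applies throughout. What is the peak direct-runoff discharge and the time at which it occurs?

Q_p = 8.3 cfs at t = 36 h

Subtracting baseflow gives direct-runoff ordinates: 0.0, 0.4, 1.3, 2.3, 3.8, 5.8, 8.3, 5.2, 3.2, 2.0, 1.2, 0.8, 0.5, 0.0 cfs.
The maximum is 8.3 cfs, occurring at the reading for t = 36 h.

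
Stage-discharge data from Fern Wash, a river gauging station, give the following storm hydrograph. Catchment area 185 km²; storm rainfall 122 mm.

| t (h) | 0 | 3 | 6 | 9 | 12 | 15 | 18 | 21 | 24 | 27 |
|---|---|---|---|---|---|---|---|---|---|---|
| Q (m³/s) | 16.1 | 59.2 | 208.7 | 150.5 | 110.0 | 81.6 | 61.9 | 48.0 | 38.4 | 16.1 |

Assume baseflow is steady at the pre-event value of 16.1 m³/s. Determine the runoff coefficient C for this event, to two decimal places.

ΣQ_DR = 629.5 m³/s; V = ΣQ_DR·Δt = 6.799 × 10^6 m³.
Runoff depth d = V / A = 36.75 mm.
C = d / P = 36.75 / 122 = 0.30.

C ≈ 0.30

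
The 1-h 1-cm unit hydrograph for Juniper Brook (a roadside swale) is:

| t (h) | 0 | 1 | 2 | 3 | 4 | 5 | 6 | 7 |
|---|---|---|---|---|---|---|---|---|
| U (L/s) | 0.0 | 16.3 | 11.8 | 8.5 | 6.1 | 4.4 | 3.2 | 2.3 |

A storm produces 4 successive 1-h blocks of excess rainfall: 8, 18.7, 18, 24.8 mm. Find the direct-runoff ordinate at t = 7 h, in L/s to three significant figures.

By discrete convolution, Q_j = Σ (P_i / 10 mm) · U_{j−i}.
At t = 7 h (j=7): Q = (8/10)·2.3 + (18.7/10)·3.2 + (18/10)·4.4 + (24.8/10)·6.1 = 30.9 L/s.

Q ≈ 30.9 L/s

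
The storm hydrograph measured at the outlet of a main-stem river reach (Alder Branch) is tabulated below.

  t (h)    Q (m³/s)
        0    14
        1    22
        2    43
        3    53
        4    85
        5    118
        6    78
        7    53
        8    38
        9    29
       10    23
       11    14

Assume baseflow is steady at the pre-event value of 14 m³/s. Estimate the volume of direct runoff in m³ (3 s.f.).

Direct-runoff ordinates (Q − Q_b): 0.0, 8.0, 29.0, 39.0, 71.0, 104.0, 64.0, 39.0, 24.0, 15.0, 9.0, 0.0 m³/s.
ΣQ_DR = 402.0 m³/s.
With Δt = 1 h = 3600 s, V = ΣQ_DR · Δt = 402.0 × 3600 = 1.45 × 10^6 m³.

V ≈ 1.45 × 10^6 m³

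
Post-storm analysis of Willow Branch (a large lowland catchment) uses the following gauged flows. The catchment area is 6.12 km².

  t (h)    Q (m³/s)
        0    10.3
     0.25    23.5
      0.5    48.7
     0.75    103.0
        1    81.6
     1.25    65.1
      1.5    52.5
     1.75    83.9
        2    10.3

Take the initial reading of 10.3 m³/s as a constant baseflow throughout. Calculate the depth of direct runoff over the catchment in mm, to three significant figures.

Direct runoff: 0.0, 13.2, 38.4, 92.7, 71.3, 54.8, 42.2, 73.6, 0.0 m³/s; ΣQ_DR = 386.2 m³/s.
V = ΣQ_DR · Δt = 386.2 × 900 s = 3.476 × 10^5 m³.
Over A = 6.12 km², depth = V / A = 56.8 mm.

d ≈ 56.8 mm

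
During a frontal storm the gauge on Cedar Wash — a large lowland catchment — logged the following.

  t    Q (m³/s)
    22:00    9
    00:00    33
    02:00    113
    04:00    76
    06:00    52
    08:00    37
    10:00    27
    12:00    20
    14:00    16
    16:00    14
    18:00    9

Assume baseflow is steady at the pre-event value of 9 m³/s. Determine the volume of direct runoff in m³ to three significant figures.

V ≈ 2.21 × 10^6 m³

Direct-runoff ordinates (Q − Q_b): 0.0, 24.0, 104.0, 67.0, 43.0, 28.0, 18.0, 11.0, 7.0, 5.0, 0.0 m³/s.
ΣQ_DR = 307.0 m³/s.
With Δt = 2 h = 7200 s, V = ΣQ_DR · Δt = 307.0 × 7200 = 2.21 × 10^6 m³.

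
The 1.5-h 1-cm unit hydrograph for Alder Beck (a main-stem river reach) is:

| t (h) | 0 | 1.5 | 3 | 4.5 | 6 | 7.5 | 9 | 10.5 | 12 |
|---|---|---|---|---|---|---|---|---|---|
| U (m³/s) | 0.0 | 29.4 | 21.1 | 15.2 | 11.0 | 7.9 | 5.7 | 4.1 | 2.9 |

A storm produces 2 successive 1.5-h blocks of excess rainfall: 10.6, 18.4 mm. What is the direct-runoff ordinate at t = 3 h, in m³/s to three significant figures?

Q ≈ 76.5 m³/s

By discrete convolution, Q_j = Σ (P_i / 10 mm) · U_{j−i}.
At t = 3 h (j=2): Q = (10.6/10)·21.1 + (18.4/10)·29.4 = 76.5 m³/s.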